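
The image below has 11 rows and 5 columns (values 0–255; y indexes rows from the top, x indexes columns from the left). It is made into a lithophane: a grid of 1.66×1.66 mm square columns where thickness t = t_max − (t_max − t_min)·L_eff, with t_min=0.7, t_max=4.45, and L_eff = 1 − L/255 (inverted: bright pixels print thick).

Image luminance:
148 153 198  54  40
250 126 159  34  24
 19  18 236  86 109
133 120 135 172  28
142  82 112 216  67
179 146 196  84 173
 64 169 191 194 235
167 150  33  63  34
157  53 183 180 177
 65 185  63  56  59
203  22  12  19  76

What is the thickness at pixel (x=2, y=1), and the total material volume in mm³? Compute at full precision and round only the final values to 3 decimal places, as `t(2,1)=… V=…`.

t(2,1)=3.038 V=367.427

span = t_max - t_min = 4.45 - 0.7 = 3.750
L(2,1) = 159, L_eff = 1 - 159/255 = 0.376471 (inverted)
t(2,1) = 4.45 - 3.750·0.376471 = 3.038
Σt over all 11·5 pixels = 9067/68 ≈ 133.3382353
V = pitch²·Σt = 1.66²·9067/68 = 367.427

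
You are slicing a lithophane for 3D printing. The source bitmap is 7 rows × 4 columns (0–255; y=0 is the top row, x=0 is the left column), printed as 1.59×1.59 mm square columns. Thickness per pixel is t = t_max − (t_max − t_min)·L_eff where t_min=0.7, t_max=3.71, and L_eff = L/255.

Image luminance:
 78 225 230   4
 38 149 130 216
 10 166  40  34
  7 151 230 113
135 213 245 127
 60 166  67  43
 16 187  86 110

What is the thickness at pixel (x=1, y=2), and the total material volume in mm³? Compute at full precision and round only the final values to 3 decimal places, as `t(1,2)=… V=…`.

span = t_max - t_min = 3.71 - 0.7 = 3.010
L(1,2) = 166, L_eff = 166/255 = 0.650980
t(1,2) = 3.71 - 3.010·0.650980 = 1.751
Σt over all 7·4 pixels = 138572/2125 ≈ 65.2103529
V = pitch²·Σt = 1.59²·138572/2125 = 164.858

t(1,2)=1.751 V=164.858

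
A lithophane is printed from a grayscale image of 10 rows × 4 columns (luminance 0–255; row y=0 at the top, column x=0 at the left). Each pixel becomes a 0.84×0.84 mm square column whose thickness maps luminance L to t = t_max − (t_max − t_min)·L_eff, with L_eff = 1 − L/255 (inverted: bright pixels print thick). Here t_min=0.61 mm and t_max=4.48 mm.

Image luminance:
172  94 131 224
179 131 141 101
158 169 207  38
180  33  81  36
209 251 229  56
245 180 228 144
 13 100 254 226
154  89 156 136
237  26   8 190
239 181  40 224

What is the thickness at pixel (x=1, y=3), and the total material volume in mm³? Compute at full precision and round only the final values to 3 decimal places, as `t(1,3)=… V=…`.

t(1,3)=1.111 V=80.290

span = t_max - t_min = 4.48 - 0.61 = 3.870
L(1,3) = 33, L_eff = 1 - 33/255 = 0.870588 (inverted)
t(1,3) = 4.48 - 3.870·0.870588 = 1.111
Σt over all 10·4 pixels = 96721/850 ≈ 113.7894118
V = pitch²·Σt = 0.84²·96721/850 = 80.290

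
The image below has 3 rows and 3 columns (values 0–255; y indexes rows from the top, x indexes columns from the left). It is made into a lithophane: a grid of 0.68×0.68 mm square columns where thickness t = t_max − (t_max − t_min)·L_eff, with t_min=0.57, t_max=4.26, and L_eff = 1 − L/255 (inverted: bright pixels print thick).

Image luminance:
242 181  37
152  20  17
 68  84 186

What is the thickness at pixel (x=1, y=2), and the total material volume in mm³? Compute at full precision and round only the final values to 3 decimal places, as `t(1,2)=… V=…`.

span = t_max - t_min = 4.26 - 0.57 = 3.690
L(1,2) = 84, L_eff = 1 - 84/255 = 0.670588 (inverted)
t(1,2) = 4.26 - 3.690·0.670588 = 1.786
Σt over all 3·3 pixels = 82503/4250 ≈ 19.4124706
V = pitch²·Σt = 0.68²·82503/4250 = 8.976

t(1,2)=1.786 V=8.976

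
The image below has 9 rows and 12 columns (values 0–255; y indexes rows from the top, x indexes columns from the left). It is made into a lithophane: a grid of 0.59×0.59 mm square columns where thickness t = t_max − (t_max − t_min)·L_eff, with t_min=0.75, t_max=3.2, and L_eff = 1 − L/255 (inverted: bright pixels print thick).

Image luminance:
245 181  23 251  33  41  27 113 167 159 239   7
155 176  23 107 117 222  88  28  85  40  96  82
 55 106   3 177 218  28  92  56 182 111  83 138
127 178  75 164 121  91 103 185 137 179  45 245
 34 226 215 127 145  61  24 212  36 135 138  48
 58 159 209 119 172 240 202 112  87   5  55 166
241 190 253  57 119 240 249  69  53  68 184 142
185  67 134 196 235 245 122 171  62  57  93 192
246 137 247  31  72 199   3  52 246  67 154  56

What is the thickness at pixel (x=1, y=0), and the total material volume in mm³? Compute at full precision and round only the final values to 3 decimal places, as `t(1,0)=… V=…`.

t(1,0)=2.489 V=74.093

span = t_max - t_min = 3.2 - 0.75 = 2.450
L(1,0) = 181, L_eff = 1 - 181/255 = 0.290196 (inverted)
t(1,0) = 3.2 - 2.450·0.290196 = 2.489
Σt over all 9·12 pixels = 1085527/5100 ≈ 212.8484314
V = pitch²·Σt = 0.59²·1085527/5100 = 74.093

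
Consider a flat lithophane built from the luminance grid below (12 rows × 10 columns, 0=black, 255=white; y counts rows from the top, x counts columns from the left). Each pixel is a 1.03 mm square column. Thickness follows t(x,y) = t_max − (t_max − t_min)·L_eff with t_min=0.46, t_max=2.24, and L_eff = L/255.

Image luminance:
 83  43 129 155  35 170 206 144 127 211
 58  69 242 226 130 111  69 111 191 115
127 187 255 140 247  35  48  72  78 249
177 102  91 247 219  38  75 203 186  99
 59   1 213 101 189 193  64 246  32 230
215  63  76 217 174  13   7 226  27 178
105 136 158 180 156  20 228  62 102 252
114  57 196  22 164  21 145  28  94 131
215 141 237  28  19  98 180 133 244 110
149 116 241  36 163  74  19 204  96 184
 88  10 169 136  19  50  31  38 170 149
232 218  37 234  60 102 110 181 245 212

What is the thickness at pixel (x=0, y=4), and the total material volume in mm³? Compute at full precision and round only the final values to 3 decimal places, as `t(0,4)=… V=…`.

span = t_max - t_min = 2.24 - 0.46 = 1.780
L(0,4) = 59, L_eff = 59/255 = 0.231373
t(0,4) = 2.24 - 1.780·0.231373 = 1.828
Σt over all 12·10 pixels = 680401/4250 ≈ 160.0943529
V = pitch²·Σt = 1.03²·680401/4250 = 169.844

t(0,4)=1.828 V=169.844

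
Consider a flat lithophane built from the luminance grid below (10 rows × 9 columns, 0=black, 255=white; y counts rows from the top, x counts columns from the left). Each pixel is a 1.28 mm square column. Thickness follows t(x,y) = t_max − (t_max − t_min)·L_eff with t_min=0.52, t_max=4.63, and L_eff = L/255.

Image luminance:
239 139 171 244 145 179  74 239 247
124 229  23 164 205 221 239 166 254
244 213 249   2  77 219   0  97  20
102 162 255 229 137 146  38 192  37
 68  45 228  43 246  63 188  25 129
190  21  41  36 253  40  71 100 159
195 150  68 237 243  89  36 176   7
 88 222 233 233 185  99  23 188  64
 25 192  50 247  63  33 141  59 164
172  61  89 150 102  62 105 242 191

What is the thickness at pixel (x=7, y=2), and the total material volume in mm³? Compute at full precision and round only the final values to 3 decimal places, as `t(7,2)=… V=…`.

span = t_max - t_min = 4.63 - 0.52 = 4.110
L(7,2) = 97, L_eff = 97/255 = 0.380392
t(7,2) = 4.63 - 4.110·0.380392 = 3.067
Σt over all 10·9 pixels = 1849863/8500 ≈ 217.6309412
V = pitch²·Σt = 1.28²·1849863/8500 = 356.567

t(7,2)=3.067 V=356.567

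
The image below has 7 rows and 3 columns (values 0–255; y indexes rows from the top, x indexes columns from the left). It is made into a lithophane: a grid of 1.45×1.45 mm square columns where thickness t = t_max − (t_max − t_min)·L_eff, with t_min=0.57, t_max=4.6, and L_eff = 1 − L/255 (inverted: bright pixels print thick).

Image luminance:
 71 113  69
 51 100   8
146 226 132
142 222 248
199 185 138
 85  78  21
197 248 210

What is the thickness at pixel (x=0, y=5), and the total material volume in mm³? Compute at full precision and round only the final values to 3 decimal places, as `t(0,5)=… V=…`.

span = t_max - t_min = 4.6 - 0.57 = 4.030
L(0,5) = 85, L_eff = 1 - 85/255 = 0.666667 (inverted)
t(0,5) = 4.6 - 4.030·0.666667 = 1.913
Σt over all 7·3 pixels = 244917/4250 ≈ 57.6275294
V = pitch²·Σt = 1.45²·244917/4250 = 121.162

t(0,5)=1.913 V=121.162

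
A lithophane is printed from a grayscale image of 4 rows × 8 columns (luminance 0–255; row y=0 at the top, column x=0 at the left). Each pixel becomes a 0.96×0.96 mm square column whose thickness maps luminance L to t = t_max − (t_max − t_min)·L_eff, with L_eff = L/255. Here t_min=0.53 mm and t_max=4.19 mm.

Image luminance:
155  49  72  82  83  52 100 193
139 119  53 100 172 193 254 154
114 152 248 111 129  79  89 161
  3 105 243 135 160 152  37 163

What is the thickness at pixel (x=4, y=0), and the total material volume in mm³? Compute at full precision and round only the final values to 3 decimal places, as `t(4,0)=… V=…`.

span = t_max - t_min = 4.19 - 0.53 = 3.660
L(4,0) = 83, L_eff = 83/255 = 0.325490
t(4,0) = 4.19 - 3.660·0.325490 = 2.999
Σt over all 4·8 pixels = 322729/4250 ≈ 75.9362353
V = pitch²·Σt = 0.96²·322729/4250 = 69.983

t(4,0)=2.999 V=69.983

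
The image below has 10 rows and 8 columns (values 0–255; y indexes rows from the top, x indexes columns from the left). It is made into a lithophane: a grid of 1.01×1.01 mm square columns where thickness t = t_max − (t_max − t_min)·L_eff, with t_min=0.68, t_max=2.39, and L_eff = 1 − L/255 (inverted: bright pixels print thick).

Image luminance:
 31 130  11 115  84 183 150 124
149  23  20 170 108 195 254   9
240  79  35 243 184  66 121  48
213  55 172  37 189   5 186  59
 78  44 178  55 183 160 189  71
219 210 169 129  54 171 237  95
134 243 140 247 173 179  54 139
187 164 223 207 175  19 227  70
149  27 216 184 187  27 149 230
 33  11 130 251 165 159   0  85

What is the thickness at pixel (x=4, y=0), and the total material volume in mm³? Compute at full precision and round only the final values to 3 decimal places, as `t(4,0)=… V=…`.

t(4,0)=1.243 V=127.416

span = t_max - t_min = 2.39 - 0.68 = 1.710
L(4,0) = 84, L_eff = 1 - 84/255 = 0.670588 (inverted)
t(4,0) = 2.39 - 1.710·0.670588 = 1.243
Σt over all 10·8 pixels = 530849/4250 ≈ 124.9056471
V = pitch²·Σt = 1.01²·530849/4250 = 127.416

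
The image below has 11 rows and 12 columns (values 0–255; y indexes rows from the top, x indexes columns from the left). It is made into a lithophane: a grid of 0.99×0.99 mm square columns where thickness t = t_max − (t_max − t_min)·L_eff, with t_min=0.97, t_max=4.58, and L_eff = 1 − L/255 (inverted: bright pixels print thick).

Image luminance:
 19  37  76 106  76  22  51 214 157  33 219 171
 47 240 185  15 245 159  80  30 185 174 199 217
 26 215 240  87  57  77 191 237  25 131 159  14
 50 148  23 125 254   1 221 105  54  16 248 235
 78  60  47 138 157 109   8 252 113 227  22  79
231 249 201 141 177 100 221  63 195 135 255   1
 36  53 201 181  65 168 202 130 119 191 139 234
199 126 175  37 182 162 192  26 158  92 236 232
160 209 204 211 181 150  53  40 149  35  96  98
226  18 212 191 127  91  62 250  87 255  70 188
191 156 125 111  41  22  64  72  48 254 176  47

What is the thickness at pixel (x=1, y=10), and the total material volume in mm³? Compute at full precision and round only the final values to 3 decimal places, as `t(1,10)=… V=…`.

span = t_max - t_min = 4.58 - 0.97 = 3.610
L(1,10) = 156, L_eff = 1 - 156/255 = 0.388235 (inverted)
t(1,10) = 4.58 - 3.610·0.388235 = 3.178
Σt over all 11·12 pixels = 3177447/8500 ≈ 373.8172941
V = pitch²·Σt = 0.99²·3177447/8500 = 366.378

t(1,10)=3.178 V=366.378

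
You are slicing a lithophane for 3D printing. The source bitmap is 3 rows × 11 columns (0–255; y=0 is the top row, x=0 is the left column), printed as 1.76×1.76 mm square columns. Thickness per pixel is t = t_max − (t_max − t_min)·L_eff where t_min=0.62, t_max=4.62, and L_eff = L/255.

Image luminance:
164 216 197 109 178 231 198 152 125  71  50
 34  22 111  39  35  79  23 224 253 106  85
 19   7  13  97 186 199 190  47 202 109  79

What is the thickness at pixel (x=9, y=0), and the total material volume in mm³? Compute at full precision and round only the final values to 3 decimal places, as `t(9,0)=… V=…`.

t(9,0)=3.506 V=285.189

span = t_max - t_min = 4.62 - 0.62 = 4.000
L(9,0) = 71, L_eff = 71/255 = 0.278431
t(9,0) = 4.62 - 4.000·0.278431 = 3.506
Σt over all 3·11 pixels = 234773/2550 ≈ 92.0678431
V = pitch²·Σt = 1.76²·234773/2550 = 285.189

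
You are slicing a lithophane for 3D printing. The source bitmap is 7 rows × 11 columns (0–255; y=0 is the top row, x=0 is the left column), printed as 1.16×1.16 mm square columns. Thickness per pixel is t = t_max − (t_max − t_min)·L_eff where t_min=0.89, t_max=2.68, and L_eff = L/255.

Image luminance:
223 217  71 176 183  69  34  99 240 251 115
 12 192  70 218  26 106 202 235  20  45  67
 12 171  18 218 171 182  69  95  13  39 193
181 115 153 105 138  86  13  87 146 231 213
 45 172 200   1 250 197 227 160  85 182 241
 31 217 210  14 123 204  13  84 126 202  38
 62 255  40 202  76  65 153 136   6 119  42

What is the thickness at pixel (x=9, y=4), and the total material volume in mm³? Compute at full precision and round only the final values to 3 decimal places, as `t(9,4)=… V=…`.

span = t_max - t_min = 2.68 - 0.89 = 1.790
L(9,4) = 182, L_eff = 182/255 = 0.713725
t(9,4) = 2.68 - 1.790·0.713725 = 1.402
Σt over all 7·11 pixels = 1763119/12750 ≈ 138.2838431
V = pitch²·Σt = 1.16²·1763119/12750 = 186.075

t(9,4)=1.402 V=186.075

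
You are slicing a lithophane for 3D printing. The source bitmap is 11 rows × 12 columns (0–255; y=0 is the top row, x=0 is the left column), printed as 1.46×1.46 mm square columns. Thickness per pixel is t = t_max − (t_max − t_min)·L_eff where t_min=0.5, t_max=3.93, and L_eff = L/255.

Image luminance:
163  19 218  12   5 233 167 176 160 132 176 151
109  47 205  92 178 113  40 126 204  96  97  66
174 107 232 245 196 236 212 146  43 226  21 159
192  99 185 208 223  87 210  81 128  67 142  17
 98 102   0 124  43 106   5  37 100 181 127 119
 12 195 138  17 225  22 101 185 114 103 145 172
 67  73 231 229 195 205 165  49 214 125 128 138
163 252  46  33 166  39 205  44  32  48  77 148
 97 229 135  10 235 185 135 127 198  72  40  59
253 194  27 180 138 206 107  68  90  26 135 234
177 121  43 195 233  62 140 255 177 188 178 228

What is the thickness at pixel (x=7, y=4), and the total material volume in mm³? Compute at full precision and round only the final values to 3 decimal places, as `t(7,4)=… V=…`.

t(7,4)=3.432 V=608.586

span = t_max - t_min = 3.93 - 0.5 = 3.430
L(7,4) = 37, L_eff = 37/255 = 0.145098
t(7,4) = 3.93 - 3.430·0.145098 = 3.432
Σt over all 11·12 pixels = 7280417/25500 ≈ 285.5065490
V = pitch²·Σt = 1.46²·7280417/25500 = 608.586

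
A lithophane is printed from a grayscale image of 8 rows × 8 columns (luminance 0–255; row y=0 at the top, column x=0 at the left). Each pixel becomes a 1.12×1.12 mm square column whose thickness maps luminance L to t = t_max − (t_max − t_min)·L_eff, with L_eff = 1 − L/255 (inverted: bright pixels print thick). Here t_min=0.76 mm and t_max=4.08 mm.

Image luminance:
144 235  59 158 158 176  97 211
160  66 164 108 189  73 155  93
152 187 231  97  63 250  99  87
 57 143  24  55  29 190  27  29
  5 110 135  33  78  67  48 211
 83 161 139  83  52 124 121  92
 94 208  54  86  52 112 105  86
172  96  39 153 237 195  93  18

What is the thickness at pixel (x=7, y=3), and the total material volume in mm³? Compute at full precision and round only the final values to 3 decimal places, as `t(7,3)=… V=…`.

t(7,3)=1.138 V=180.367

span = t_max - t_min = 4.08 - 0.76 = 3.320
L(7,3) = 29, L_eff = 1 - 29/255 = 0.886275 (inverted)
t(7,3) = 4.08 - 3.320·0.886275 = 1.138
Σt over all 8·8 pixels = 305548/2125 ≈ 143.7872941
V = pitch²·Σt = 1.12²·305548/2125 = 180.367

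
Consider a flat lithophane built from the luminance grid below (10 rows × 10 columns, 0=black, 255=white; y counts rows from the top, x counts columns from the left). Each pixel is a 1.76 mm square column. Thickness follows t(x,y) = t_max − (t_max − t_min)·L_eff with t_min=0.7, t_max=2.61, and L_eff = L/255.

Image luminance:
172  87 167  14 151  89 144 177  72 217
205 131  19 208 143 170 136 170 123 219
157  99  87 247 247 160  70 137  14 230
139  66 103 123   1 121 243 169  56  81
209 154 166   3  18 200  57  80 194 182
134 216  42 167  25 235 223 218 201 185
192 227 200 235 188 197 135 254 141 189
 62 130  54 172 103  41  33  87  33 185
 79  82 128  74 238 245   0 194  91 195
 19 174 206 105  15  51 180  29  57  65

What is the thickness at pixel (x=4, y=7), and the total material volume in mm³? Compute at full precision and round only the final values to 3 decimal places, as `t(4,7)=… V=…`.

t(4,7)=1.839 V=498.546

span = t_max - t_min = 2.61 - 0.7 = 1.910
L(4,7) = 103, L_eff = 103/255 = 0.403922
t(4,7) = 2.61 - 1.910·0.403922 = 1.839
Σt over all 10·10 pixels = 2052061/12750 ≈ 160.9459608
V = pitch²·Σt = 1.76²·2052061/12750 = 498.546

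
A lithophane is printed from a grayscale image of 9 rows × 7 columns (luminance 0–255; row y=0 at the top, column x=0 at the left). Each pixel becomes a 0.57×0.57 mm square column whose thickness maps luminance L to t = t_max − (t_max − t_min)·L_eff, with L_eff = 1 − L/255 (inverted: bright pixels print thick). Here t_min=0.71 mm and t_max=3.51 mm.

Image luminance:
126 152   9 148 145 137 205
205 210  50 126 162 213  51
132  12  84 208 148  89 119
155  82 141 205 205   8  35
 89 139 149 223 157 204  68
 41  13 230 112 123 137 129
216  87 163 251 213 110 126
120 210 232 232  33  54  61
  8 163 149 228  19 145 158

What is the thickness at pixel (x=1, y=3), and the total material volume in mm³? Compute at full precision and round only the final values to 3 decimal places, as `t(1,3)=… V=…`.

t(1,3)=1.610 V=44.336

span = t_max - t_min = 3.51 - 0.71 = 2.800
L(1,3) = 82, L_eff = 1 - 82/255 = 0.678431 (inverted)
t(1,3) = 3.51 - 2.800·0.678431 = 1.610
Σt over all 9·7 pixels = 695947/5100 ≈ 136.4601961
V = pitch²·Σt = 0.57²·695947/5100 = 44.336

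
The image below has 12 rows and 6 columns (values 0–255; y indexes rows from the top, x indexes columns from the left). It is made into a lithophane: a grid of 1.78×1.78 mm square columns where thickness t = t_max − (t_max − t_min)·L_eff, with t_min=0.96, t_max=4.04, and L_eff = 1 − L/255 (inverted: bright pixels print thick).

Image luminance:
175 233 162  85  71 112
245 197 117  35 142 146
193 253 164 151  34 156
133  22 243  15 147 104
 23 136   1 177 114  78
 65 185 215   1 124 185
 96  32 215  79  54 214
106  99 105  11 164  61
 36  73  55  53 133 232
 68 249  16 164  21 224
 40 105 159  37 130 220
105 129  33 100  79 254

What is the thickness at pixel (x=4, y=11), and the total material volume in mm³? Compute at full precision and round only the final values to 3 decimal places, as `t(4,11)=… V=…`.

t(4,11)=1.914 V=547.733

span = t_max - t_min = 4.04 - 0.96 = 3.080
L(4,11) = 79, L_eff = 1 - 79/255 = 0.690196 (inverted)
t(4,11) = 4.04 - 3.080·0.690196 = 1.914
Σt over all 12·6 pixels = 220414/1275 ≈ 172.8737255
V = pitch²·Σt = 1.78²·220414/1275 = 547.733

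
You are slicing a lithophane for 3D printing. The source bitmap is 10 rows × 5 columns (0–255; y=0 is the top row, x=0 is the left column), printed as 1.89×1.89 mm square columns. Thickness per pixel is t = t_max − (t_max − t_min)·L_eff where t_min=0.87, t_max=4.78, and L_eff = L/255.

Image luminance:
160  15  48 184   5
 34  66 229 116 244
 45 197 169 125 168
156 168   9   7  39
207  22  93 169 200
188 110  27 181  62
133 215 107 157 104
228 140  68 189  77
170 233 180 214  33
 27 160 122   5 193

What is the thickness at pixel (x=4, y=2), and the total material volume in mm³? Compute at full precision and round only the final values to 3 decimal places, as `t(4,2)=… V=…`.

t(4,2)=2.204 V=514.254

span = t_max - t_min = 4.78 - 0.87 = 3.910
L(4,2) = 168, L_eff = 168/255 = 0.658824
t(4,2) = 4.78 - 3.910·0.658824 = 2.204
Σt over all 10·5 pixels = 143.964
V = pitch²·Σt = 1.89²·143.964 = 514.254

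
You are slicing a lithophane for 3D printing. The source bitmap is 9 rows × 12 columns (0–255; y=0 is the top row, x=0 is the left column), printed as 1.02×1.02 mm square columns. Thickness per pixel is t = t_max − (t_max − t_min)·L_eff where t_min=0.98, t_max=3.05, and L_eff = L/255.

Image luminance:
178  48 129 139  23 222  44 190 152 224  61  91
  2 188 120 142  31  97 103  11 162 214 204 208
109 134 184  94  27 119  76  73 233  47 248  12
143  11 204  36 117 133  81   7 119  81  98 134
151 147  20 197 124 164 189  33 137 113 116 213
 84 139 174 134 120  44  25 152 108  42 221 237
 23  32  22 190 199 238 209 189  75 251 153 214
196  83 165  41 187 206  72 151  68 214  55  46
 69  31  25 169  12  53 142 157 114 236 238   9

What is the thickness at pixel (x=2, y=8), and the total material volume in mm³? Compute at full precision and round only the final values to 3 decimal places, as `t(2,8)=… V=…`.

t(2,8)=2.847 V=231.893

span = t_max - t_min = 3.05 - 0.98 = 2.070
L(2,8) = 25, L_eff = 25/255 = 0.098039
t(2,8) = 3.05 - 2.070·0.098039 = 2.847
Σt over all 9·12 pixels = 1894551/8500 ≈ 222.8883529
V = pitch²·Σt = 1.02²·1894551/8500 = 231.893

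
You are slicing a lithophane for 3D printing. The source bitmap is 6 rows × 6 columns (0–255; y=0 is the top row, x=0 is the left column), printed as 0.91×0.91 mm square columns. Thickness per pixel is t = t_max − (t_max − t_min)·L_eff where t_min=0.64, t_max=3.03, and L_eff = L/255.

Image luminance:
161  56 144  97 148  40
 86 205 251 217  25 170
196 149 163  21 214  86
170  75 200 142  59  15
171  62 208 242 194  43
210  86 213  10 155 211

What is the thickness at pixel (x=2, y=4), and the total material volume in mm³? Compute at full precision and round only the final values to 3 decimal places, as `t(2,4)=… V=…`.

span = t_max - t_min = 3.03 - 0.64 = 2.390
L(2,4) = 208, L_eff = 208/255 = 0.815686
t(2,4) = 3.03 - 2.390·0.815686 = 1.081
Σt over all 6·6 pixels = 322327/5100 ≈ 63.2013725
V = pitch²·Σt = 0.91²·322327/5100 = 52.337

t(2,4)=1.081 V=52.337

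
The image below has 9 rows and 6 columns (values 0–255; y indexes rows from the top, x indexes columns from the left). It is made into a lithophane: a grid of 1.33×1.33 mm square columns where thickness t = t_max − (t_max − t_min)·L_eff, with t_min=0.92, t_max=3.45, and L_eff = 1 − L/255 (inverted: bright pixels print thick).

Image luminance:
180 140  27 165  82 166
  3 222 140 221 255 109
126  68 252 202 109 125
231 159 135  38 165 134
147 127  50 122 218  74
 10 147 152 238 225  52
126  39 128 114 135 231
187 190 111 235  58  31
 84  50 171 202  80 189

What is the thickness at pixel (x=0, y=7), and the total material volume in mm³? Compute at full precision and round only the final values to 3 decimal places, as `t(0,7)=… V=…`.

t(0,7)=2.775 V=217.347

span = t_max - t_min = 3.45 - 0.92 = 2.530
L(0,7) = 187, L_eff = 1 - 187/255 = 0.266667 (inverted)
t(0,7) = 3.45 - 2.530·0.266667 = 2.775
Σt over all 9·6 pixels = 1044407/8500 ≈ 122.8714118
V = pitch²·Σt = 1.33²·1044407/8500 = 217.347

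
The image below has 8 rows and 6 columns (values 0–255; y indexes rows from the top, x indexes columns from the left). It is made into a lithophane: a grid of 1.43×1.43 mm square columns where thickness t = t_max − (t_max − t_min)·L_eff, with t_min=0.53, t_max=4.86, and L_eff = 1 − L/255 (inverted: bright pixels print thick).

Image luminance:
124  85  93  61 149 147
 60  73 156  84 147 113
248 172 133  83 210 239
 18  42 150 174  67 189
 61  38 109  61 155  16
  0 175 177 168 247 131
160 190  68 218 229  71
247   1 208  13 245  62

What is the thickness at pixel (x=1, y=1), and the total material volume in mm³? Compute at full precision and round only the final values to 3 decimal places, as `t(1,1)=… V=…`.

span = t_max - t_min = 4.86 - 0.53 = 4.330
L(1,1) = 73, L_eff = 1 - 73/255 = 0.713725 (inverted)
t(1,1) = 4.86 - 4.330·0.713725 = 1.770
Σt over all 8·6 pixels = 3275731/25500 ≈ 128.4600392
V = pitch²·Σt = 1.43²·3275731/25500 = 262.688

t(1,1)=1.770 V=262.688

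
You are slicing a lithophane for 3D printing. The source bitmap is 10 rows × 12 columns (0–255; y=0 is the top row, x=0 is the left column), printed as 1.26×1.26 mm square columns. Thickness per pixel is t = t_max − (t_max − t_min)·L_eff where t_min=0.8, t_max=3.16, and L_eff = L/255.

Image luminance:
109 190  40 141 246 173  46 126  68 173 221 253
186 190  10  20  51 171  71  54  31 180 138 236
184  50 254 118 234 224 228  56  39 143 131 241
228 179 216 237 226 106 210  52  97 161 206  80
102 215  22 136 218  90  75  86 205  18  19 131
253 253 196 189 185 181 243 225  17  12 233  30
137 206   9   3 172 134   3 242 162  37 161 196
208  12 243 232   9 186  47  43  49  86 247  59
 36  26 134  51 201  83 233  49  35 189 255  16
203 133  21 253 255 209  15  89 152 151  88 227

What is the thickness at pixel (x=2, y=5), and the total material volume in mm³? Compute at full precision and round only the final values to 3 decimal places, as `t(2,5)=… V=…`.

t(2,5)=1.346 V=361.859

span = t_max - t_min = 3.16 - 0.8 = 2.360
L(2,5) = 196, L_eff = 196/255 = 0.768627
t(2,5) = 3.16 - 2.360·0.768627 = 1.346
Σt over all 10·12 pixels = 290609/1275 ≈ 227.9286275
V = pitch²·Σt = 1.26²·290609/1275 = 361.859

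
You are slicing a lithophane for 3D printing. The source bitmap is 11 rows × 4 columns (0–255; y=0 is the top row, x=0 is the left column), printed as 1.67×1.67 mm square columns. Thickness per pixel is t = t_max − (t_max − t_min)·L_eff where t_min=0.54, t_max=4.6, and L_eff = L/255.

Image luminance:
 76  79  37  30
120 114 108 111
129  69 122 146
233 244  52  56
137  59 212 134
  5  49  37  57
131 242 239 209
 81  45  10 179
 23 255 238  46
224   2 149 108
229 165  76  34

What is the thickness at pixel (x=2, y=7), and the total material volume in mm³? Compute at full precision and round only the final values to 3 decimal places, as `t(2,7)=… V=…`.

t(2,7)=4.441 V=337.970

span = t_max - t_min = 4.6 - 0.54 = 4.060
L(2,7) = 10, L_eff = 10/255 = 0.039216
t(2,7) = 4.6 - 4.060·0.039216 = 4.441
Σt over all 11·4 pixels = 1545097/12750 ≈ 121.1840784
V = pitch²·Σt = 1.67²·1545097/12750 = 337.970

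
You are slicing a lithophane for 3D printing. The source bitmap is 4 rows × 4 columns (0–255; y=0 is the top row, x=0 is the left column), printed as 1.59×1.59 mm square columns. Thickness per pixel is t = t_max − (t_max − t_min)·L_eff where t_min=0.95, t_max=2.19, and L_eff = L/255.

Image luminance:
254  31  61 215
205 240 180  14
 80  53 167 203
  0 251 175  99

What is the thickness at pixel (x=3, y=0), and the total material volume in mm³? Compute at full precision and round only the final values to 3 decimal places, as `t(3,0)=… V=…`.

t(3,0)=1.145 V=61.195

span = t_max - t_min = 2.19 - 0.95 = 1.240
L(3,0) = 215, L_eff = 215/255 = 0.843137
t(3,0) = 2.19 - 1.240·0.843137 = 1.145
Σt over all 4·4 pixels = 154312/6375 ≈ 24.2058039
V = pitch²·Σt = 1.59²·154312/6375 = 61.195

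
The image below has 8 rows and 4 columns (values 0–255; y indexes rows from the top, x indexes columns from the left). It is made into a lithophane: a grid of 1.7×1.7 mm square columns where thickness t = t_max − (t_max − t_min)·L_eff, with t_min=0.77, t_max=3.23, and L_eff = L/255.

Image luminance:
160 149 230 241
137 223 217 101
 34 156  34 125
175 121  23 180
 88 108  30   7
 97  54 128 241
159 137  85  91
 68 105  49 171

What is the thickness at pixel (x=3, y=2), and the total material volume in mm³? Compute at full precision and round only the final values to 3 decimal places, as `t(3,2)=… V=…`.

t(3,2)=2.024 V=189.309

span = t_max - t_min = 3.23 - 0.77 = 2.460
L(3,2) = 125, L_eff = 125/255 = 0.490196
t(3,2) = 3.23 - 2.460·0.490196 = 2.024
Σt over all 8·4 pixels = 139198/2125 ≈ 65.5049412
V = pitch²·Σt = 1.7²·139198/2125 = 189.309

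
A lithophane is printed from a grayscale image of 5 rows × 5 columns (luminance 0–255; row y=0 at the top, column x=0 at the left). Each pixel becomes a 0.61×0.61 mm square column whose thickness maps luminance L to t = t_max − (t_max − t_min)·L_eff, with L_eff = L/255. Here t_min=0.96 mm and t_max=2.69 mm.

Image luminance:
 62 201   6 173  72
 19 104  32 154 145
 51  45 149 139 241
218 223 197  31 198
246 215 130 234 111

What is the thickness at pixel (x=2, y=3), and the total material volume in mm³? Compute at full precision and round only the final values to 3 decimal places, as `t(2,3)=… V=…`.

t(2,3)=1.353 V=16.451

span = t_max - t_min = 2.69 - 0.96 = 1.730
L(2,3) = 197, L_eff = 197/255 = 0.772549
t(2,3) = 2.69 - 1.730·0.772549 = 1.353
Σt over all 5·5 pixels = 375789/8500 ≈ 44.2104706
V = pitch²·Σt = 0.61²·375789/8500 = 16.451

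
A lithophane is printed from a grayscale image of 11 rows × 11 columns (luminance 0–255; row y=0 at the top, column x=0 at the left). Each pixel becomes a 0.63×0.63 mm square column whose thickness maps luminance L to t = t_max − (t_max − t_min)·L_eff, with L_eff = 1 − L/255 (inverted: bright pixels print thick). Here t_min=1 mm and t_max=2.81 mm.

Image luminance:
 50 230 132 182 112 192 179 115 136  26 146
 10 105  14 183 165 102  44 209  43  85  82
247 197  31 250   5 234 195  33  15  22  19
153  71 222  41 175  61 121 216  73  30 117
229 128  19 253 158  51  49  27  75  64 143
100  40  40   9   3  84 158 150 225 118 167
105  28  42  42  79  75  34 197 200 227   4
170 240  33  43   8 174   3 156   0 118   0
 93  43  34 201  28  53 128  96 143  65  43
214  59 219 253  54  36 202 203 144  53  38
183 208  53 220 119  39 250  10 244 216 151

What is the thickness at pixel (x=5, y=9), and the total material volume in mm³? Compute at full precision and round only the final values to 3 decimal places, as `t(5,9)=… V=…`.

t(5,9)=1.256 V=85.869

span = t_max - t_min = 2.81 - 1 = 1.810
L(5,9) = 36, L_eff = 1 - 36/255 = 0.858824 (inverted)
t(5,9) = 2.81 - 1.810·0.858824 = 1.256
Σt over all 11·11 pixels = 5516873/25500 ≈ 216.3479608
V = pitch²·Σt = 0.63²·5516873/25500 = 85.869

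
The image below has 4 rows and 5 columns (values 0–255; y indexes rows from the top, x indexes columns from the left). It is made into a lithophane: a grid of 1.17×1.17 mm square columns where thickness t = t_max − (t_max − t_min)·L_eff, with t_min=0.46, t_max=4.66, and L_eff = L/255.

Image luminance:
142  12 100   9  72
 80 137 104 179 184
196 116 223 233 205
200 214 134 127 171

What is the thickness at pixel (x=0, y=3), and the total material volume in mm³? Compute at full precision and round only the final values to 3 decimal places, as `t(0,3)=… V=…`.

span = t_max - t_min = 4.66 - 0.46 = 4.200
L(0,3) = 200, L_eff = 200/255 = 0.784314
t(0,3) = 4.66 - 4.200·0.784314 = 1.366
Σt over all 4·5 pixels = 19744/425 ≈ 46.4564706
V = pitch²·Σt = 1.17²·19744/425 = 63.594

t(0,3)=1.366 V=63.594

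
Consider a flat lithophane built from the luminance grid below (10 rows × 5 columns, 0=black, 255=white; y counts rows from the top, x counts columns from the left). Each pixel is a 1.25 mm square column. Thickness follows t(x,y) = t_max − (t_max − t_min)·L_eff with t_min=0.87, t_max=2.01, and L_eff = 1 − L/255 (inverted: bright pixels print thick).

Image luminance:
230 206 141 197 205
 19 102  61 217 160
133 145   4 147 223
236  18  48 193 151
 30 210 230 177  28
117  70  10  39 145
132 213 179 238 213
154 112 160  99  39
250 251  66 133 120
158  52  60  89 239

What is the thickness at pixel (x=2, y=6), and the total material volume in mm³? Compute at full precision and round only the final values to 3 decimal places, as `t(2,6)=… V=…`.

span = t_max - t_min = 2.01 - 0.87 = 1.140
L(2,6) = 179, L_eff = 1 - 179/255 = 0.298039 (inverted)
t(2,6) = 2.01 - 1.140·0.298039 = 1.670
Σt over all 10·5 pixels = 157503/2125 ≈ 74.1190588
V = pitch²·Σt = 1.25²·157503/2125 = 115.811

t(2,6)=1.670 V=115.811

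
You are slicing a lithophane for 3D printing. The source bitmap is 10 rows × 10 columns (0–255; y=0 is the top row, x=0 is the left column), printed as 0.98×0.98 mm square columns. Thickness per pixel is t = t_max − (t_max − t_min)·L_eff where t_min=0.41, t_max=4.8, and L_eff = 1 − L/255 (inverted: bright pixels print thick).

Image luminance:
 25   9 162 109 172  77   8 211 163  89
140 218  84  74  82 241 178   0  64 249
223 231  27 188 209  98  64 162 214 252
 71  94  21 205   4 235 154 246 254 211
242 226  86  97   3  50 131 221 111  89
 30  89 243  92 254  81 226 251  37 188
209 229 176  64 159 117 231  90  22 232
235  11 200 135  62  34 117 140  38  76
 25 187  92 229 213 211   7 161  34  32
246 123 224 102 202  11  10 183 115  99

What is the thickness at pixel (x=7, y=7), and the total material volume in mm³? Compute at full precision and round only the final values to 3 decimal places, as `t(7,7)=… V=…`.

t(7,7)=2.820 V=260.071

span = t_max - t_min = 4.8 - 0.41 = 4.390
L(7,7) = 140, L_eff = 1 - 140/255 = 0.450980 (inverted)
t(7,7) = 4.8 - 4.390·0.450980 = 2.820
Σt over all 10·10 pixels = 1726318/6375 ≈ 270.7949804
V = pitch²·Σt = 0.98²·1726318/6375 = 260.071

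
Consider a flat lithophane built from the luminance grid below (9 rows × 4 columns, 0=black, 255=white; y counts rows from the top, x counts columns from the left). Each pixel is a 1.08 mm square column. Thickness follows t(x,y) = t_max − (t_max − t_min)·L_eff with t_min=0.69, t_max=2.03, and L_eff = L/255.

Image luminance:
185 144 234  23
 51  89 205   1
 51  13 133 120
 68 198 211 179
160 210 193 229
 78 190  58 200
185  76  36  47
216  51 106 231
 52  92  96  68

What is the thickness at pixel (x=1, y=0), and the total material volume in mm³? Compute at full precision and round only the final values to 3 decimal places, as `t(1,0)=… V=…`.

t(1,0)=1.273 V=57.787

span = t_max - t_min = 2.03 - 0.69 = 1.340
L(1,0) = 144, L_eff = 144/255 = 0.564706
t(1,0) = 2.03 - 1.340·0.564706 = 1.273
Σt over all 9·4 pixels = 210559/4250 ≈ 49.5432941
V = pitch²·Σt = 1.08²·210559/4250 = 57.787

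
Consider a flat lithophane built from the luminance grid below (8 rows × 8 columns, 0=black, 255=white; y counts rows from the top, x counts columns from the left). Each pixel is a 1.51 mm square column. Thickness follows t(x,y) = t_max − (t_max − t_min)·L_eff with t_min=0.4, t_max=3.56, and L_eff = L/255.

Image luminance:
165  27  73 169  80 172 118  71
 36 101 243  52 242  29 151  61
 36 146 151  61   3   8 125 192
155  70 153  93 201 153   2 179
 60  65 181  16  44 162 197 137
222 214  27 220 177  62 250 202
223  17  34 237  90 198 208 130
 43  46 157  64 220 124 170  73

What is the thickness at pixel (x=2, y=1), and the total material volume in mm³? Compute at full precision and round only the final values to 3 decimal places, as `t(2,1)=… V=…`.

t(2,1)=0.549 V=299.445

span = t_max - t_min = 3.56 - 0.4 = 3.160
L(2,1) = 243, L_eff = 243/255 = 0.952941
t(2,1) = 3.56 - 3.160·0.952941 = 0.549
Σt over all 8·8 pixels = 279076/2125 ≈ 131.3298824
V = pitch²·Σt = 1.51²·279076/2125 = 299.445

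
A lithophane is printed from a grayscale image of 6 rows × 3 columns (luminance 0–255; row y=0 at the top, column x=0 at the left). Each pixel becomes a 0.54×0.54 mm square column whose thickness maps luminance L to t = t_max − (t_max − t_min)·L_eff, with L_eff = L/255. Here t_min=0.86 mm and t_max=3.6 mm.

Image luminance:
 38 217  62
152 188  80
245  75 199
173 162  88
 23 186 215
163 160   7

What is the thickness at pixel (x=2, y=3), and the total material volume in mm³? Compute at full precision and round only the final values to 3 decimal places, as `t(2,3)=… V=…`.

t(2,3)=2.654 V=11.272

span = t_max - t_min = 3.6 - 0.86 = 2.740
L(2,3) = 88, L_eff = 88/255 = 0.345098
t(2,3) = 3.6 - 2.740·0.345098 = 2.654
Σt over all 6·3 pixels = 164293/4250 ≈ 38.6571765
V = pitch²·Σt = 0.54²·164293/4250 = 11.272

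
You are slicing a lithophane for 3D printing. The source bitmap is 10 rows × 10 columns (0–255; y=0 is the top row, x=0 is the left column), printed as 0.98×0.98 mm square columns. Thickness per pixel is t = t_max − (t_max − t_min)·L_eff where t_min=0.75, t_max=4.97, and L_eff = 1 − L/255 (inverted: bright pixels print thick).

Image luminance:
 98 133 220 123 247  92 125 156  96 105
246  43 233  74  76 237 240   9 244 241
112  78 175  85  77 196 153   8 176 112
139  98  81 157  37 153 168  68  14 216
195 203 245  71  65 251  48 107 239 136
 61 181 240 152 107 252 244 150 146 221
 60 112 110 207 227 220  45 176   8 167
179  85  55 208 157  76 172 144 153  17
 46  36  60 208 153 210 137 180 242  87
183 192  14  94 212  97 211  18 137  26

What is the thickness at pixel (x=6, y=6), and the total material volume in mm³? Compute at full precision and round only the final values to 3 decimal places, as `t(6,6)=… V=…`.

span = t_max - t_min = 4.97 - 0.75 = 4.220
L(6,6) = 45, L_eff = 1 - 45/255 = 0.823529 (inverted)
t(6,6) = 4.97 - 4.220·0.823529 = 1.495
Σt over all 10·10 pixels = 643831/2125 ≈ 302.9792941
V = pitch²·Σt = 0.98²·643831/2125 = 290.981

t(6,6)=1.495 V=290.981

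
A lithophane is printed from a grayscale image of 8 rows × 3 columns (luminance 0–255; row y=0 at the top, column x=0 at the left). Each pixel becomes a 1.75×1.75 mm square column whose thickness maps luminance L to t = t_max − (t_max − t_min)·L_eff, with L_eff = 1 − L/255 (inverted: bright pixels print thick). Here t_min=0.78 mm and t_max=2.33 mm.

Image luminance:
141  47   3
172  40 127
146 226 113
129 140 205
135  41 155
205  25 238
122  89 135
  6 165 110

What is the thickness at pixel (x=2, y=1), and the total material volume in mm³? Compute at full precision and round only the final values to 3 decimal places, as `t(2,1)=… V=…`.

span = t_max - t_min = 2.33 - 0.78 = 1.550
L(2,1) = 127, L_eff = 1 - 127/255 = 0.501961 (inverted)
t(2,1) = 2.33 - 1.550·0.501961 = 1.552
Σt over all 8·3 pixels = 185837/5100 ≈ 36.4386275
V = pitch²·Σt = 1.75²·185837/5100 = 111.593

t(2,1)=1.552 V=111.593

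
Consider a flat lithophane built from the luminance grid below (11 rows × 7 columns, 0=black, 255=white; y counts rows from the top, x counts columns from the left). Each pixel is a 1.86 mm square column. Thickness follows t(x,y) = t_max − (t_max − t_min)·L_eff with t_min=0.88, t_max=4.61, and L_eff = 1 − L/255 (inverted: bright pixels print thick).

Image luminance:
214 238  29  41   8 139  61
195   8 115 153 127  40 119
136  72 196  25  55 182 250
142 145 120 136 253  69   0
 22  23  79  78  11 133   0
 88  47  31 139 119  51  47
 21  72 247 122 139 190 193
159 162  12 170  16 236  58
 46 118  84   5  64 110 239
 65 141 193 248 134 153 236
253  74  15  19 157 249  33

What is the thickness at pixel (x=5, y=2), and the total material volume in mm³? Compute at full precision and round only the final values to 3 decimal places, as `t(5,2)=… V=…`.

span = t_max - t_min = 4.61 - 0.88 = 3.730
L(5,2) = 182, L_eff = 1 - 182/255 = 0.286275 (inverted)
t(5,2) = 4.61 - 3.730·0.286275 = 3.542
Σt over all 11·7 pixels = 4924117/25500 ≈ 193.1026275
V = pitch²·Σt = 1.86²·4924117/25500 = 668.058

t(5,2)=3.542 V=668.058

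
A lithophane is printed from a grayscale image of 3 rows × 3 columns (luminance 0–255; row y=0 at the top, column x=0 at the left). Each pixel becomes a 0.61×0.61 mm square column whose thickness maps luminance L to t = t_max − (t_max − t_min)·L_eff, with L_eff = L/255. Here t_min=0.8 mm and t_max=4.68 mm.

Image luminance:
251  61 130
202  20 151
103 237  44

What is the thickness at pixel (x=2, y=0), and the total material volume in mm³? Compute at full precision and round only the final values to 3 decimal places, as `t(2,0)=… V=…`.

span = t_max - t_min = 4.68 - 0.8 = 3.880
L(2,0) = 130, L_eff = 130/255 = 0.509804
t(2,0) = 4.68 - 3.880·0.509804 = 2.702
Σt over all 3·3 pixels = 152212/6375 ≈ 23.8763922
V = pitch²·Σt = 0.61²·152212/6375 = 8.884

t(2,0)=2.702 V=8.884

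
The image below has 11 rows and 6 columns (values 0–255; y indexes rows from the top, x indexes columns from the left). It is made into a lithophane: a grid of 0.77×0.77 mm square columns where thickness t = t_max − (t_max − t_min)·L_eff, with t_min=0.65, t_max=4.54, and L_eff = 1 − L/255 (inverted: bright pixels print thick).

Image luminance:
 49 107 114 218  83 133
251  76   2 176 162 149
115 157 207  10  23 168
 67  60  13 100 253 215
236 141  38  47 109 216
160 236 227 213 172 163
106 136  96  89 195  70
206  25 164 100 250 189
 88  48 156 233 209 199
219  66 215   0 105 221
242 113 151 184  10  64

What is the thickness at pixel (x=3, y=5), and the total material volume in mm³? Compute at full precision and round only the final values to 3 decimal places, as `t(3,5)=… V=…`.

span = t_max - t_min = 4.54 - 0.65 = 3.890
L(3,5) = 213, L_eff = 1 - 213/255 = 0.164706 (inverted)
t(3,5) = 4.54 - 3.890·0.164706 = 3.899
Σt over all 11·6 pixels = 306719/1700 ≈ 180.4229412
V = pitch²·Σt = 0.77²·306719/1700 = 106.973

t(3,5)=3.899 V=106.973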